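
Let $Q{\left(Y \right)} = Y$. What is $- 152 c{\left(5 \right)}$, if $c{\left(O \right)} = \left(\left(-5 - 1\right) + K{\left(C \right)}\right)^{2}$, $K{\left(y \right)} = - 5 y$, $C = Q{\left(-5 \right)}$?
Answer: $-54872$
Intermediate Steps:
$C = -5$
$c{\left(O \right)} = 361$ ($c{\left(O \right)} = \left(\left(-5 - 1\right) - -25\right)^{2} = \left(-6 + 25\right)^{2} = 19^{2} = 361$)
$- 152 c{\left(5 \right)} = \left(-152\right) 361 = -54872$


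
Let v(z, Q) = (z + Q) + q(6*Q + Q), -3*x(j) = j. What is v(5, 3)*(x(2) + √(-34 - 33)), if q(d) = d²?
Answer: -898/3 + 449*I*√67 ≈ -299.33 + 3675.2*I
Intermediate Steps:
x(j) = -j/3
v(z, Q) = Q + z + 49*Q² (v(z, Q) = (z + Q) + (6*Q + Q)² = (Q + z) + (7*Q)² = (Q + z) + 49*Q² = Q + z + 49*Q²)
v(5, 3)*(x(2) + √(-34 - 33)) = (3 + 5 + 49*3²)*(-⅓*2 + √(-34 - 33)) = (3 + 5 + 49*9)*(-⅔ + √(-67)) = (3 + 5 + 441)*(-⅔ + I*√67) = 449*(-⅔ + I*√67) = -898/3 + 449*I*√67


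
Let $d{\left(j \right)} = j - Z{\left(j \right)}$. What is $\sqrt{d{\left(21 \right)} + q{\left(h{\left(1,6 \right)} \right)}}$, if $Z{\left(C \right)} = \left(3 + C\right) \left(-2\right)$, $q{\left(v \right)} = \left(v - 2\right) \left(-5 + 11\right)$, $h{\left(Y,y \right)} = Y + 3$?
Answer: $9$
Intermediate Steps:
$h{\left(Y,y \right)} = 3 + Y$
$q{\left(v \right)} = -12 + 6 v$ ($q{\left(v \right)} = \left(-2 + v\right) 6 = -12 + 6 v$)
$Z{\left(C \right)} = -6 - 2 C$
$d{\left(j \right)} = 6 + 3 j$ ($d{\left(j \right)} = j - \left(-6 - 2 j\right) = j + \left(6 + 2 j\right) = 6 + 3 j$)
$\sqrt{d{\left(21 \right)} + q{\left(h{\left(1,6 \right)} \right)}} = \sqrt{\left(6 + 3 \cdot 21\right) - \left(12 - 6 \left(3 + 1\right)\right)} = \sqrt{\left(6 + 63\right) + \left(-12 + 6 \cdot 4\right)} = \sqrt{69 + \left(-12 + 24\right)} = \sqrt{69 + 12} = \sqrt{81} = 9$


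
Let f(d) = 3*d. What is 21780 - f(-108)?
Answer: 22104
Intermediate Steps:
21780 - f(-108) = 21780 - 3*(-108) = 21780 - 1*(-324) = 21780 + 324 = 22104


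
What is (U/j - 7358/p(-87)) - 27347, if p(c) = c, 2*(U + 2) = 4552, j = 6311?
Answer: -14968427603/549057 ≈ -27262.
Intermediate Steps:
U = 2274 (U = -2 + (½)*4552 = -2 + 2276 = 2274)
(U/j - 7358/p(-87)) - 27347 = (2274/6311 - 7358/(-87)) - 27347 = (2274*(1/6311) - 7358*(-1/87)) - 27347 = (2274/6311 + 7358/87) - 27347 = 46634176/549057 - 27347 = -14968427603/549057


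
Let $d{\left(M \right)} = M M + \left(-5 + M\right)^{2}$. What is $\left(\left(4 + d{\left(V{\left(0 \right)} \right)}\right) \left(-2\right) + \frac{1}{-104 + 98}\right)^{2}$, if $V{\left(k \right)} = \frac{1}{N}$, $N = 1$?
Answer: $\frac{64009}{36} \approx 1778.0$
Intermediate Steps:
$V{\left(k \right)} = 1$ ($V{\left(k \right)} = 1^{-1} = 1$)
$d{\left(M \right)} = M^{2} + \left(-5 + M\right)^{2}$
$\left(\left(4 + d{\left(V{\left(0 \right)} \right)}\right) \left(-2\right) + \frac{1}{-104 + 98}\right)^{2} = \left(\left(4 + \left(1^{2} + \left(-5 + 1\right)^{2}\right)\right) \left(-2\right) + \frac{1}{-104 + 98}\right)^{2} = \left(\left(4 + \left(1 + \left(-4\right)^{2}\right)\right) \left(-2\right) + \frac{1}{-6}\right)^{2} = \left(\left(4 + \left(1 + 16\right)\right) \left(-2\right) - \frac{1}{6}\right)^{2} = \left(\left(4 + 17\right) \left(-2\right) - \frac{1}{6}\right)^{2} = \left(21 \left(-2\right) - \frac{1}{6}\right)^{2} = \left(-42 - \frac{1}{6}\right)^{2} = \left(- \frac{253}{6}\right)^{2} = \frac{64009}{36}$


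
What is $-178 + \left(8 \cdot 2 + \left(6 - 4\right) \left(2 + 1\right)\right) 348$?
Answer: $7478$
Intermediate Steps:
$-178 + \left(8 \cdot 2 + \left(6 - 4\right) \left(2 + 1\right)\right) 348 = -178 + \left(16 + 2 \cdot 3\right) 348 = -178 + \left(16 + 6\right) 348 = -178 + 22 \cdot 348 = -178 + 7656 = 7478$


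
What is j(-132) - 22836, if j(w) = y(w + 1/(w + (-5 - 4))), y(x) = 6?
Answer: -22830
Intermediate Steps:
j(w) = 6
j(-132) - 22836 = 6 - 22836 = -22830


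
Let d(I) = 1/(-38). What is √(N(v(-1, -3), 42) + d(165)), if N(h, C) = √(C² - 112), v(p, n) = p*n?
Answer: √(-38 + 2888*√413)/38 ≈ 6.3733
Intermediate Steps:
v(p, n) = n*p
N(h, C) = √(-112 + C²)
d(I) = -1/38
√(N(v(-1, -3), 42) + d(165)) = √(√(-112 + 42²) - 1/38) = √(√(-112 + 1764) - 1/38) = √(√1652 - 1/38) = √(2*√413 - 1/38) = √(-1/38 + 2*√413)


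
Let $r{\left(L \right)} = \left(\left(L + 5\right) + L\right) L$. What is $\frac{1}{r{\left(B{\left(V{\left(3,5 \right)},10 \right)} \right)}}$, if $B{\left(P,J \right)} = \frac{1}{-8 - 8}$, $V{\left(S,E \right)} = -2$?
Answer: $- \frac{128}{39} \approx -3.2821$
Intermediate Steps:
$B{\left(P,J \right)} = - \frac{1}{16}$ ($B{\left(P,J \right)} = \frac{1}{-16} = - \frac{1}{16}$)
$r{\left(L \right)} = L \left(5 + 2 L\right)$ ($r{\left(L \right)} = \left(\left(5 + L\right) + L\right) L = \left(5 + 2 L\right) L = L \left(5 + 2 L\right)$)
$\frac{1}{r{\left(B{\left(V{\left(3,5 \right)},10 \right)} \right)}} = \frac{1}{\left(- \frac{1}{16}\right) \left(5 + 2 \left(- \frac{1}{16}\right)\right)} = \frac{1}{\left(- \frac{1}{16}\right) \left(5 - \frac{1}{8}\right)} = \frac{1}{\left(- \frac{1}{16}\right) \frac{39}{8}} = \frac{1}{- \frac{39}{128}} = - \frac{128}{39}$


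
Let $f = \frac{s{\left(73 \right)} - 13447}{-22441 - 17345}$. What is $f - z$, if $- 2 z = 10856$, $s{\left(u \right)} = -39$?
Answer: $\frac{107985947}{19893} \approx 5428.3$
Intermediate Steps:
$z = -5428$ ($z = \left(- \frac{1}{2}\right) 10856 = -5428$)
$f = \frac{6743}{19893}$ ($f = \frac{-39 - 13447}{-22441 - 17345} = - \frac{13486}{-39786} = \left(-13486\right) \left(- \frac{1}{39786}\right) = \frac{6743}{19893} \approx 0.33896$)
$f - z = \frac{6743}{19893} - -5428 = \frac{6743}{19893} + 5428 = \frac{107985947}{19893}$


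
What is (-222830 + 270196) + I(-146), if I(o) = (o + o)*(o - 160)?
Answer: 136718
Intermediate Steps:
I(o) = 2*o*(-160 + o) (I(o) = (2*o)*(-160 + o) = 2*o*(-160 + o))
(-222830 + 270196) + I(-146) = (-222830 + 270196) + 2*(-146)*(-160 - 146) = 47366 + 2*(-146)*(-306) = 47366 + 89352 = 136718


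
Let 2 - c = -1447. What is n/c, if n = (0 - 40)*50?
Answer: -2000/1449 ≈ -1.3803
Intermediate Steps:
c = 1449 (c = 2 - 1*(-1447) = 2 + 1447 = 1449)
n = -2000 (n = -40*50 = -2000)
n/c = -2000/1449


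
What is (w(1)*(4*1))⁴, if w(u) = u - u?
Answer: 0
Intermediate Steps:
w(u) = 0
(w(1)*(4*1))⁴ = (0*(4*1))⁴ = (0*4)⁴ = 0⁴ = 0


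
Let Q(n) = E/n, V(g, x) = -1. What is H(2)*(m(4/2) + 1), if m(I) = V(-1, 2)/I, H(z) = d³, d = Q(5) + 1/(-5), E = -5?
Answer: -108/125 ≈ -0.86400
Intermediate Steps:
Q(n) = -5/n
d = -6/5 (d = -5/5 + 1/(-5) = -5*⅕ - ⅕ = -1 - ⅕ = -6/5 ≈ -1.2000)
H(z) = -216/125 (H(z) = (-6/5)³ = -216/125)
m(I) = -1/I
H(2)*(m(4/2) + 1) = -216*(-1/(4/2) + 1)/125 = -216*(-1/(4*(½)) + 1)/125 = -216*(-1/2 + 1)/125 = -216*(-1*½ + 1)/125 = -216*(-½ + 1)/125 = -216/125*½ = -108/125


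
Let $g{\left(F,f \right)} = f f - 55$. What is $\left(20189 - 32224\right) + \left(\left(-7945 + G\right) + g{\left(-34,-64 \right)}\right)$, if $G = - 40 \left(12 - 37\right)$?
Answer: $-14939$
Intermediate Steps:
$G = 1000$ ($G = \left(-40\right) \left(-25\right) = 1000$)
$g{\left(F,f \right)} = -55 + f^{2}$ ($g{\left(F,f \right)} = f^{2} - 55 = -55 + f^{2}$)
$\left(20189 - 32224\right) + \left(\left(-7945 + G\right) + g{\left(-34,-64 \right)}\right) = \left(20189 - 32224\right) + \left(\left(-7945 + 1000\right) - \left(55 - \left(-64\right)^{2}\right)\right) = -12035 + \left(-6945 + \left(-55 + 4096\right)\right) = -12035 + \left(-6945 + 4041\right) = -12035 - 2904 = -14939$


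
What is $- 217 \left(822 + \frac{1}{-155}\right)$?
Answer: $- \frac{891863}{5} \approx -1.7837 \cdot 10^{5}$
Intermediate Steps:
$- 217 \left(822 + \frac{1}{-155}\right) = - 217 \left(822 - \frac{1}{155}\right) = \left(-217\right) \frac{127409}{155} = - \frac{891863}{5}$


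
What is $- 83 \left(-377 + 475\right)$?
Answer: $-8134$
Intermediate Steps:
$- 83 \left(-377 + 475\right) = \left(-83\right) 98 = -8134$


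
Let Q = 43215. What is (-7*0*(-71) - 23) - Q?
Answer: -43238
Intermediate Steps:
(-7*0*(-71) - 23) - Q = (-7*0*(-71) - 23) - 1*43215 = (0*(-71) - 23) - 43215 = (0 - 23) - 43215 = -23 - 43215 = -43238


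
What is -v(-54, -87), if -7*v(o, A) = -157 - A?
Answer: -10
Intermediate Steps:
v(o, A) = 157/7 + A/7 (v(o, A) = -(-157 - A)/7 = 157/7 + A/7)
-v(-54, -87) = -(157/7 + (1/7)*(-87)) = -(157/7 - 87/7) = -1*10 = -10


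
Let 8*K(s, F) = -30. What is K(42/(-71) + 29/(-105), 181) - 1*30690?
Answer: -122775/4 ≈ -30694.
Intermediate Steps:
K(s, F) = -15/4 (K(s, F) = (⅛)*(-30) = -15/4)
K(42/(-71) + 29/(-105), 181) - 1*30690 = -15/4 - 1*30690 = -15/4 - 30690 = -122775/4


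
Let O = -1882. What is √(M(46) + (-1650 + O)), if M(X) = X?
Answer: I*√3486 ≈ 59.042*I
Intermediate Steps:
√(M(46) + (-1650 + O)) = √(46 + (-1650 - 1882)) = √(46 - 3532) = √(-3486) = I*√3486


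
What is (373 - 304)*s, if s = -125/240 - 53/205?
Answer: -176387/3280 ≈ -53.777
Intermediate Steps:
s = -7669/9840 (s = -125*1/240 - 53*1/205 = -25/48 - 53/205 = -7669/9840 ≈ -0.77937)
(373 - 304)*s = (373 - 304)*(-7669/9840) = 69*(-7669/9840) = -176387/3280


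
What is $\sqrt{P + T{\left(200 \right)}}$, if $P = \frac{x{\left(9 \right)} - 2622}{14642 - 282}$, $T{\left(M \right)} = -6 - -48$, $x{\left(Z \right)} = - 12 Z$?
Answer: $\frac{3 \sqrt{2394889}}{718} \approx 6.4661$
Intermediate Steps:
$T{\left(M \right)} = 42$ ($T{\left(M \right)} = -6 + 48 = 42$)
$P = - \frac{273}{1436}$ ($P = \frac{\left(-12\right) 9 - 2622}{14642 - 282} = \frac{-108 - 2622}{14360} = \left(-2730\right) \frac{1}{14360} = - \frac{273}{1436} \approx -0.19011$)
$\sqrt{P + T{\left(200 \right)}} = \sqrt{- \frac{273}{1436} + 42} = \sqrt{\frac{60039}{1436}} = \frac{3 \sqrt{2394889}}{718}$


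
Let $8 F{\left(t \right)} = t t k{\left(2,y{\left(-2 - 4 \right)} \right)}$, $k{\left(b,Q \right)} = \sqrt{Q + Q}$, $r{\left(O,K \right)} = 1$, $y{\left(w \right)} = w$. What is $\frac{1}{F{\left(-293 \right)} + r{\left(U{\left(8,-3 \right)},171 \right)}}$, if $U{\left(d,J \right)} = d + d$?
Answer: $\frac{16}{22110152419} - \frac{343396 i \sqrt{3}}{22110152419} \approx 7.2365 \cdot 10^{-10} - 2.6901 \cdot 10^{-5} i$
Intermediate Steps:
$U{\left(d,J \right)} = 2 d$
$k{\left(b,Q \right)} = \sqrt{2} \sqrt{Q}$ ($k{\left(b,Q \right)} = \sqrt{2 Q} = \sqrt{2} \sqrt{Q}$)
$F{\left(t \right)} = \frac{i \sqrt{3} t^{2}}{4}$ ($F{\left(t \right)} = \frac{t t \sqrt{2} \sqrt{-2 - 4}}{8} = \frac{t^{2} \sqrt{2} \sqrt{-2 - 4}}{8} = \frac{t^{2} \sqrt{2} \sqrt{-6}}{8} = \frac{t^{2} \sqrt{2} i \sqrt{6}}{8} = \frac{t^{2} \cdot 2 i \sqrt{3}}{8} = \frac{2 i \sqrt{3} t^{2}}{8} = \frac{i \sqrt{3} t^{2}}{4}$)
$\frac{1}{F{\left(-293 \right)} + r{\left(U{\left(8,-3 \right)},171 \right)}} = \frac{1}{\frac{i \sqrt{3} \left(-293\right)^{2}}{4} + 1} = \frac{1}{\frac{1}{4} i \sqrt{3} \cdot 85849 + 1} = \frac{1}{\frac{85849 i \sqrt{3}}{4} + 1} = \frac{1}{1 + \frac{85849 i \sqrt{3}}{4}}$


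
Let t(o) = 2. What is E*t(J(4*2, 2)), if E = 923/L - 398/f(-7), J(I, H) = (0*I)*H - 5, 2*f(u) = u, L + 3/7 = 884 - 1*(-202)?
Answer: 12188062/53193 ≈ 229.13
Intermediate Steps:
L = 7599/7 (L = -3/7 + (884 - 1*(-202)) = -3/7 + (884 + 202) = -3/7 + 1086 = 7599/7 ≈ 1085.6)
f(u) = u/2
J(I, H) = -5 (J(I, H) = 0*H - 5 = 0 - 5 = -5)
E = 6094031/53193 (E = 923/(7599/7) - 398/((½)*(-7)) = 923*(7/7599) - 398/(-7/2) = 6461/7599 - 398*(-2/7) = 6461/7599 + 796/7 = 6094031/53193 ≈ 114.56)
E*t(J(4*2, 2)) = (6094031/53193)*2 = 12188062/53193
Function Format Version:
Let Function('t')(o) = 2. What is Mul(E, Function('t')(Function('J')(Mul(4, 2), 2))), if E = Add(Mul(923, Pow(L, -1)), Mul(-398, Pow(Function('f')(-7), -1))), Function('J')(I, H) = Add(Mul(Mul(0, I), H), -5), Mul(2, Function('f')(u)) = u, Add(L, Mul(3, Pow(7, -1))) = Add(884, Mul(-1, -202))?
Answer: Rational(12188062, 53193) ≈ 229.13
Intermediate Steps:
L = Rational(7599, 7) (L = Add(Rational(-3, 7), Add(884, Mul(-1, -202))) = Add(Rational(-3, 7), Add(884, 202)) = Add(Rational(-3, 7), 1086) = Rational(7599, 7) ≈ 1085.6)
Function('f')(u) = Mul(Rational(1, 2), u)
Function('J')(I, H) = -5 (Function('J')(I, H) = Add(Mul(0, H), -5) = Add(0, -5) = -5)
E = Rational(6094031, 53193) (E = Add(Mul(923, Pow(Rational(7599, 7), -1)), Mul(-398, Pow(Mul(Rational(1, 2), -7), -1))) = Add(Mul(923, Rational(7, 7599)), Mul(-398, Pow(Rational(-7, 2), -1))) = Add(Rational(6461, 7599), Mul(-398, Rational(-2, 7))) = Add(Rational(6461, 7599), Rational(796, 7)) = Rational(6094031, 53193) ≈ 114.56)
Mul(E, Function('t')(Function('J')(Mul(4, 2), 2))) = Mul(Rational(6094031, 53193), 2) = Rational(12188062, 53193)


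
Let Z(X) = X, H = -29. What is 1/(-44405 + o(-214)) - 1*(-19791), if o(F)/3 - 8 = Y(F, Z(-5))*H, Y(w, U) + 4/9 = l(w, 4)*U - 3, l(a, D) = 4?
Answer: 2513931981/127024 ≈ 19791.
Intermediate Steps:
Y(w, U) = -31/9 + 4*U (Y(w, U) = -4/9 + (4*U - 3) = -4/9 + (-3 + 4*U) = -31/9 + 4*U)
o(F) = 6191/3 (o(F) = 24 + 3*((-31/9 + 4*(-5))*(-29)) = 24 + 3*((-31/9 - 20)*(-29)) = 24 + 3*(-211/9*(-29)) = 24 + 3*(6119/9) = 24 + 6119/3 = 6191/3)
1/(-44405 + o(-214)) - 1*(-19791) = 1/(-44405 + 6191/3) - 1*(-19791) = 1/(-127024/3) + 19791 = -3/127024 + 19791 = 2513931981/127024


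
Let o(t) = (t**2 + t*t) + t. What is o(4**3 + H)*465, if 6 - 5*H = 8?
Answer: 18956934/5 ≈ 3.7914e+6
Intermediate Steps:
H = -2/5 (H = 6/5 - 1/5*8 = 6/5 - 8/5 = -2/5 ≈ -0.40000)
o(t) = t + 2*t**2 (o(t) = (t**2 + t**2) + t = 2*t**2 + t = t + 2*t**2)
o(4**3 + H)*465 = ((4**3 - 2/5)*(1 + 2*(4**3 - 2/5)))*465 = ((64 - 2/5)*(1 + 2*(64 - 2/5)))*465 = (318*(1 + 2*(318/5))/5)*465 = (318*(1 + 636/5)/5)*465 = ((318/5)*(641/5))*465 = (203838/25)*465 = 18956934/5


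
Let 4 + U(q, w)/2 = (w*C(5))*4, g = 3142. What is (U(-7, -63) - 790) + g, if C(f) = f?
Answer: -176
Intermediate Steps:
U(q, w) = -8 + 40*w (U(q, w) = -8 + 2*((w*5)*4) = -8 + 2*((5*w)*4) = -8 + 2*(20*w) = -8 + 40*w)
(U(-7, -63) - 790) + g = ((-8 + 40*(-63)) - 790) + 3142 = ((-8 - 2520) - 790) + 3142 = (-2528 - 790) + 3142 = -3318 + 3142 = -176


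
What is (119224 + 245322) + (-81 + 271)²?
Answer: 400646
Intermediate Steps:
(119224 + 245322) + (-81 + 271)² = 364546 + 190² = 364546 + 36100 = 400646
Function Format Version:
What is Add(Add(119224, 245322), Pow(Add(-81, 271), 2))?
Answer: 400646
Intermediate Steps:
Add(Add(119224, 245322), Pow(Add(-81, 271), 2)) = Add(364546, Pow(190, 2)) = Add(364546, 36100) = 400646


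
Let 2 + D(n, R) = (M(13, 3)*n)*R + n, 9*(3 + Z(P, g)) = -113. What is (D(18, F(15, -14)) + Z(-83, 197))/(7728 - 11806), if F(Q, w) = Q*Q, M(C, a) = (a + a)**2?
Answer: -656102/18351 ≈ -35.753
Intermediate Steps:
M(C, a) = 4*a**2 (M(C, a) = (2*a)**2 = 4*a**2)
Z(P, g) = -140/9 (Z(P, g) = -3 + (1/9)*(-113) = -3 - 113/9 = -140/9)
F(Q, w) = Q**2
D(n, R) = -2 + n + 36*R*n (D(n, R) = -2 + (((4*3**2)*n)*R + n) = -2 + (((4*9)*n)*R + n) = -2 + ((36*n)*R + n) = -2 + (36*R*n + n) = -2 + (n + 36*R*n) = -2 + n + 36*R*n)
(D(18, F(15, -14)) + Z(-83, 197))/(7728 - 11806) = ((-2 + 18 + 36*15**2*18) - 140/9)/(7728 - 11806) = ((-2 + 18 + 36*225*18) - 140/9)/(-4078) = ((-2 + 18 + 145800) - 140/9)*(-1/4078) = (145816 - 140/9)*(-1/4078) = (1312204/9)*(-1/4078) = -656102/18351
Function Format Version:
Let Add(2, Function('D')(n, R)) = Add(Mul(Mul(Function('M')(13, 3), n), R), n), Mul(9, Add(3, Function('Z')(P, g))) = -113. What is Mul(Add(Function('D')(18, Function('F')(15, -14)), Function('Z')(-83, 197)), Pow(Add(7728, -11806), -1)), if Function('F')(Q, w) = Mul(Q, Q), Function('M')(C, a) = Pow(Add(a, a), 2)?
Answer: Rational(-656102, 18351) ≈ -35.753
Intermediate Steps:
Function('M')(C, a) = Mul(4, Pow(a, 2)) (Function('M')(C, a) = Pow(Mul(2, a), 2) = Mul(4, Pow(a, 2)))
Function('Z')(P, g) = Rational(-140, 9) (Function('Z')(P, g) = Add(-3, Mul(Rational(1, 9), -113)) = Add(-3, Rational(-113, 9)) = Rational(-140, 9))
Function('F')(Q, w) = Pow(Q, 2)
Function('D')(n, R) = Add(-2, n, Mul(36, R, n)) (Function('D')(n, R) = Add(-2, Add(Mul(Mul(Mul(4, Pow(3, 2)), n), R), n)) = Add(-2, Add(Mul(Mul(Mul(4, 9), n), R), n)) = Add(-2, Add(Mul(Mul(36, n), R), n)) = Add(-2, Add(Mul(36, R, n), n)) = Add(-2, Add(n, Mul(36, R, n))) = Add(-2, n, Mul(36, R, n)))
Mul(Add(Function('D')(18, Function('F')(15, -14)), Function('Z')(-83, 197)), Pow(Add(7728, -11806), -1)) = Mul(Add(Add(-2, 18, Mul(36, Pow(15, 2), 18)), Rational(-140, 9)), Pow(Add(7728, -11806), -1)) = Mul(Add(Add(-2, 18, Mul(36, 225, 18)), Rational(-140, 9)), Pow(-4078, -1)) = Mul(Add(Add(-2, 18, 145800), Rational(-140, 9)), Rational(-1, 4078)) = Mul(Add(145816, Rational(-140, 9)), Rational(-1, 4078)) = Mul(Rational(1312204, 9), Rational(-1, 4078)) = Rational(-656102, 18351)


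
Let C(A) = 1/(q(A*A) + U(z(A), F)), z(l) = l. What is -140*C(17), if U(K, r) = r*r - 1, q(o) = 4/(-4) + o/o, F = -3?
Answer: -35/2 ≈ -17.500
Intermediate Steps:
q(o) = 0 (q(o) = 4*(-1/4) + 1 = -1 + 1 = 0)
U(K, r) = -1 + r**2 (U(K, r) = r**2 - 1 = -1 + r**2)
C(A) = 1/8 (C(A) = 1/(0 + (-1 + (-3)**2)) = 1/(0 + (-1 + 9)) = 1/(0 + 8) = 1/8)
-140*C(17) = -140*1/8 = -35/2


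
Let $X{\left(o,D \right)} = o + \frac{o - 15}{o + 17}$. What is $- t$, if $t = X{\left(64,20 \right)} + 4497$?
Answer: $- \frac{369490}{81} \approx -4561.6$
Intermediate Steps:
$X{\left(o,D \right)} = o + \frac{-15 + o}{17 + o}$
$t = \frac{369490}{81}$ ($t = \frac{-15 + 64^{2} + 18 \cdot 64}{17 + 64} + 4497 = \frac{-15 + 4096 + 1152}{81} + 4497 = \frac{1}{81} \cdot 5233 + 4497 = \frac{5233}{81} + 4497 = \frac{369490}{81} \approx 4561.6$)
$- t = \left(-1\right) \frac{369490}{81} = - \frac{369490}{81}$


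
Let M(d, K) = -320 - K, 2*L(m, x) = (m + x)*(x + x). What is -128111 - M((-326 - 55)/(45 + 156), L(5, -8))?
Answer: -127767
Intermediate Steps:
L(m, x) = x*(m + x) (L(m, x) = ((m + x)*(x + x))/2 = ((m + x)*(2*x))/2 = (2*x*(m + x))/2 = x*(m + x))
-128111 - M((-326 - 55)/(45 + 156), L(5, -8)) = -128111 - (-320 - (-8)*(5 - 8)) = -128111 - (-320 - (-8)*(-3)) = -128111 - (-320 - 1*24) = -128111 - (-320 - 24) = -128111 - 1*(-344) = -128111 + 344 = -127767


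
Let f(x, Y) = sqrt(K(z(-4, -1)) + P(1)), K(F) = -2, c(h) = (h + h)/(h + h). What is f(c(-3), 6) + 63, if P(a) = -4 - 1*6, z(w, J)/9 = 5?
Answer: 63 + 2*I*sqrt(3) ≈ 63.0 + 3.4641*I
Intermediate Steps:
c(h) = 1 (c(h) = (2*h)/((2*h)) = (2*h)*(1/(2*h)) = 1)
z(w, J) = 45 (z(w, J) = 9*5 = 45)
P(a) = -10 (P(a) = -4 - 6 = -10)
f(x, Y) = 2*I*sqrt(3) (f(x, Y) = sqrt(-2 - 10) = sqrt(-12) = 2*I*sqrt(3))
f(c(-3), 6) + 63 = 2*I*sqrt(3) + 63 = 63 + 2*I*sqrt(3)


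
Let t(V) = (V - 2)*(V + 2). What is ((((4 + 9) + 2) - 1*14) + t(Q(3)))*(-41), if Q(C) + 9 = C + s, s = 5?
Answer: 82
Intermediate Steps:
Q(C) = -4 + C (Q(C) = -9 + (C + 5) = -9 + (5 + C) = -4 + C)
t(V) = (-2 + V)*(2 + V)
((((4 + 9) + 2) - 1*14) + t(Q(3)))*(-41) = ((((4 + 9) + 2) - 1*14) + (-4 + (-4 + 3)**2))*(-41) = (((13 + 2) - 14) + (-4 + (-1)**2))*(-41) = ((15 - 14) + (-4 + 1))*(-41) = (1 - 3)*(-41) = -2*(-41) = 82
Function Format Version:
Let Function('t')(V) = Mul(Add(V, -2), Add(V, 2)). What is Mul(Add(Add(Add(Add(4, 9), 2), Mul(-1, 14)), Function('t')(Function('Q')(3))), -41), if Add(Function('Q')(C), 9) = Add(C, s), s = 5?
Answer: 82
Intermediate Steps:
Function('Q')(C) = Add(-4, C) (Function('Q')(C) = Add(-9, Add(C, 5)) = Add(-9, Add(5, C)) = Add(-4, C))
Function('t')(V) = Mul(Add(-2, V), Add(2, V))
Mul(Add(Add(Add(Add(4, 9), 2), Mul(-1, 14)), Function('t')(Function('Q')(3))), -41) = Mul(Add(Add(Add(Add(4, 9), 2), Mul(-1, 14)), Add(-4, Pow(Add(-4, 3), 2))), -41) = Mul(Add(Add(Add(13, 2), -14), Add(-4, Pow(-1, 2))), -41) = Mul(Add(Add(15, -14), Add(-4, 1)), -41) = Mul(Add(1, -3), -41) = Mul(-2, -41) = 82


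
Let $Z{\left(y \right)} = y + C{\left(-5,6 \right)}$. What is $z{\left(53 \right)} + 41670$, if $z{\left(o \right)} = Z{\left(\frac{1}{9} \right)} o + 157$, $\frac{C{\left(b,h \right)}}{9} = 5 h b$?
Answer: $- \frac{267454}{9} \approx -29717.0$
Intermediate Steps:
$C{\left(b,h \right)} = 45 b h$ ($C{\left(b,h \right)} = 9 \cdot 5 h b = 9 \cdot 5 b h = 45 b h$)
$Z{\left(y \right)} = -1350 + y$ ($Z{\left(y \right)} = y + 45 \left(-5\right) 6 = y - 1350 = -1350 + y$)
$z{\left(o \right)} = 157 - \frac{12149 o}{9}$ ($z{\left(o \right)} = \left(-1350 + \frac{1}{9}\right) o + 157 = - \frac{12149 o}{9} + 157 = 157 - \frac{12149 o}{9}$)
$z{\left(53 \right)} + 41670 = \left(157 - \frac{643897}{9}\right) + 41670 = - \frac{642484}{9} + 41670 = - \frac{267454}{9}$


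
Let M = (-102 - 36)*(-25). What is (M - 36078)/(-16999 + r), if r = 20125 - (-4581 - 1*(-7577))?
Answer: -16314/65 ≈ -250.98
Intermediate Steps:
r = 17129 (r = 20125 - (-4581 + 7577) = 20125 - 1*2996 = 20125 - 2996 = 17129)
M = 3450 (M = -138*(-25) = 3450)
(M - 36078)/(-16999 + r) = (3450 - 36078)/(-16999 + 17129) = -32628/130 = -32628*1/130 = -16314/65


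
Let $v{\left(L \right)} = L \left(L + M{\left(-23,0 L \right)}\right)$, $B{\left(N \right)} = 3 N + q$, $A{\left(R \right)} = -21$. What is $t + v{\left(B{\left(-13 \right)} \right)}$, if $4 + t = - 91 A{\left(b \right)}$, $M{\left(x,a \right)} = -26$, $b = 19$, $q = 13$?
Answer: $3259$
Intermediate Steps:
$B{\left(N \right)} = 13 + 3 N$ ($B{\left(N \right)} = 3 N + 13 = 13 + 3 N$)
$v{\left(L \right)} = L \left(-26 + L\right)$ ($v{\left(L \right)} = L \left(L - 26\right) = L \left(-26 + L\right)$)
$t = 1907$ ($t = -4 - -1911 = -4 + 1911 = 1907$)
$t + v{\left(B{\left(-13 \right)} \right)} = 1907 + \left(13 + 3 \left(-13\right)\right) \left(-26 + \left(13 + 3 \left(-13\right)\right)\right) = 1907 + \left(13 - 39\right) \left(-26 + \left(13 - 39\right)\right) = 1907 - 26 \left(-26 - 26\right) = 1907 - -1352 = 1907 + 1352 = 3259$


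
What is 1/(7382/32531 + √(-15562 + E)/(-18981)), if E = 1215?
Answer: 86518629800002962/19648164564921031 + 20086946205741*I*√14347/19648164564921031 ≈ 4.4034 + 0.12245*I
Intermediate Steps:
1/(7382/32531 + √(-15562 + E)/(-18981)) = 1/(7382/32531 + √(-15562 + 1215)/(-18981)) = 1/(7382*(1/32531) + √(-14347)*(-1/18981)) = 1/(7382/32531 + (I*√14347)*(-1/18981)) = 1/(7382/32531 - I*√14347/18981)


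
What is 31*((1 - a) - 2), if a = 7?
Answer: -248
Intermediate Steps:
31*((1 - a) - 2) = 31*((1 - 1*7) - 2) = 31*((1 - 7) - 2) = 31*(-6 - 2) = 31*(-8) = -248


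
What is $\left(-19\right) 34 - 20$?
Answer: $-666$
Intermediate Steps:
$\left(-19\right) 34 - 20 = -646 - 20 = -666$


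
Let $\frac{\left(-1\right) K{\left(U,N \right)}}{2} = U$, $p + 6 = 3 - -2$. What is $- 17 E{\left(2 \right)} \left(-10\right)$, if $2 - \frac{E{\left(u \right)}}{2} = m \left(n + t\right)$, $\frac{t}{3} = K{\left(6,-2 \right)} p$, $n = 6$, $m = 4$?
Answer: $-56440$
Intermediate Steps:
$p = -1$ ($p = -6 + \left(3 - -2\right) = -6 + \left(3 + 2\right) = -6 + 5 = -1$)
$K{\left(U,N \right)} = - 2 U$
$t = 36$ ($t = 3 \left(-2\right) 6 \left(-1\right) = 3 \left(\left(-12\right) \left(-1\right)\right) = 3 \cdot 12 = 36$)
$E{\left(u \right)} = -332$ ($E{\left(u \right)} = 4 - 2 \cdot 4 \left(6 + 36\right) = 4 - 2 \cdot 4 \cdot 42 = 4 - 336 = -332$)
$- 17 E{\left(2 \right)} \left(-10\right) = \left(-17\right) \left(-332\right) \left(-10\right) = 5644 \left(-10\right) = -56440$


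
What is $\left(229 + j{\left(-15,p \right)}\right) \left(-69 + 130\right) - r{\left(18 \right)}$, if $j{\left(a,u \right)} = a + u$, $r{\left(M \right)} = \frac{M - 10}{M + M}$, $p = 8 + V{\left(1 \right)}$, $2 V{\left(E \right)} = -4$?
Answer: $\frac{120778}{9} \approx 13420.0$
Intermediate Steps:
$V{\left(E \right)} = -2$ ($V{\left(E \right)} = \frac{1}{2} \left(-4\right) = -2$)
$p = 6$ ($p = 8 - 2 = 6$)
$r{\left(M \right)} = \frac{-10 + M}{2 M}$
$\left(229 + j{\left(-15,p \right)}\right) \left(-69 + 130\right) - r{\left(18 \right)} = \left(229 + \left(-15 + 6\right)\right) \left(-69 + 130\right) - \frac{-10 + 18}{2 \cdot 18} = \left(229 - 9\right) 61 - \frac{1}{2} \cdot \frac{1}{18} \cdot 8 = 220 \cdot 61 - \frac{2}{9} = 13420 - \frac{2}{9} = \frac{120778}{9}$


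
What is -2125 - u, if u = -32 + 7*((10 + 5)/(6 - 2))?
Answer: -8477/4 ≈ -2119.3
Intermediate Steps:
u = -23/4 (u = -32 + 7*(15/4) = -32 + 105/4 = -23/4 ≈ -5.7500)
-2125 - u = -2125 - 1*(-23/4) = -2125 + 23/4 = -8477/4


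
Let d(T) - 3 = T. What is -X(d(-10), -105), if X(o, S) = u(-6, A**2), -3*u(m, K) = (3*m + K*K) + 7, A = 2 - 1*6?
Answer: 245/3 ≈ 81.667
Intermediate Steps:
d(T) = 3 + T
A = -4 (A = 2 - 6 = -4)
u(m, K) = -7/3 - m - K**2/3 (u(m, K) = -((3*m + K*K) + 7)/3 = -((3*m + K**2) + 7)/3 = -((K**2 + 3*m) + 7)/3 = -(7 + K**2 + 3*m)/3 = -7/3 - m - K**2/3)
X(o, S) = -245/3 (X(o, S) = -7/3 - 1*(-6) - ((-4)**2)**2/3 = -7/3 + 6 - 1/3*16**2 = -7/3 + 6 - 1/3*256 = -7/3 + 6 - 256/3 = -245/3)
-X(d(-10), -105) = -1*(-245/3) = 245/3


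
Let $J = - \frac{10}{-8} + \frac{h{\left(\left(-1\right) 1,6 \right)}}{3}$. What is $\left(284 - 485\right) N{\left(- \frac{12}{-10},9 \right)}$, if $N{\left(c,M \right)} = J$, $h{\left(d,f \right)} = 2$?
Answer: $- \frac{1541}{4} \approx -385.25$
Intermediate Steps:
$J = \frac{23}{12}$ ($J = - \frac{10}{-8} + \frac{2}{3} = \left(-10\right) \left(- \frac{1}{8}\right) + 2 \cdot \frac{1}{3} = \frac{5}{4} + \frac{2}{3} = \frac{23}{12} \approx 1.9167$)
$N{\left(c,M \right)} = \frac{23}{12}$
$\left(284 - 485\right) N{\left(- \frac{12}{-10},9 \right)} = \left(284 - 485\right) \frac{23}{12} = \left(-201\right) \frac{23}{12} = - \frac{1541}{4}$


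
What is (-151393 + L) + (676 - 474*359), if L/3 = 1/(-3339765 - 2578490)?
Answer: -1899067419168/5918255 ≈ -3.2088e+5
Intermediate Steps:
L = -3/5918255 (L = 3/(-3339765 - 2578490) = 3/(-5918255) = 3*(-1/5918255) = -3/5918255 ≈ -5.0691e-7)
(-151393 + L) + (676 - 474*359) = (-151393 - 3/5918255) + (676 - 474*359) = -895982379218/5918255 + (676 - 170166) = -895982379218/5918255 - 169490 = -1899067419168/5918255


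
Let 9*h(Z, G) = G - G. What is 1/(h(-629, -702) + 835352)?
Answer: 1/835352 ≈ 1.1971e-6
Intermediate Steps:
h(Z, G) = 0 (h(Z, G) = (G - G)/9 = (1/9)*0 = 0)
1/(h(-629, -702) + 835352) = 1/(0 + 835352) = 1/835352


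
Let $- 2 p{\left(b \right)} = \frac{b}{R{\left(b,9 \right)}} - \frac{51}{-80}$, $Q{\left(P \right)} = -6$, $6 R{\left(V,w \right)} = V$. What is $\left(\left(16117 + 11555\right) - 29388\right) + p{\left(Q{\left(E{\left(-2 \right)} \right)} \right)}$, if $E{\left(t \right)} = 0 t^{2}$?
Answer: $- \frac{275091}{160} \approx -1719.3$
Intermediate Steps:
$R{\left(V,w \right)} = \frac{V}{6}$
$E{\left(t \right)} = 0$
$p{\left(b \right)} = - \frac{531}{160}$ ($p{\left(b \right)} = - \frac{\frac{b}{\frac{1}{6} b} - \frac{51}{-80}}{2} = - \frac{b \frac{6}{b} - - \frac{51}{80}}{2} = - \frac{6 + \frac{51}{80}}{2} = \left(- \frac{1}{2}\right) \frac{531}{80} = - \frac{531}{160}$)
$\left(\left(16117 + 11555\right) - 29388\right) + p{\left(Q{\left(E{\left(-2 \right)} \right)} \right)} = \left(\left(16117 + 11555\right) - 29388\right) - \frac{531}{160} = \left(27672 - 29388\right) - \frac{531}{160} = -1716 - \frac{531}{160} = - \frac{275091}{160}$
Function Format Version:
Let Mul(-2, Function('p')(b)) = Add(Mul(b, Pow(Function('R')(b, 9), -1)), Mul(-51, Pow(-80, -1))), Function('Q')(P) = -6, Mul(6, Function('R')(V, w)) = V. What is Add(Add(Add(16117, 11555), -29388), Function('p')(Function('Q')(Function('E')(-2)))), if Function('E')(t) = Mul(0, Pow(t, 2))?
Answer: Rational(-275091, 160) ≈ -1719.3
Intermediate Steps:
Function('R')(V, w) = Mul(Rational(1, 6), V)
Function('E')(t) = 0
Function('p')(b) = Rational(-531, 160) (Function('p')(b) = Mul(Rational(-1, 2), Add(Mul(b, Pow(Mul(Rational(1, 6), b), -1)), Mul(-51, Pow(-80, -1)))) = Mul(Rational(-1, 2), Add(Mul(b, Mul(6, Pow(b, -1))), Mul(-51, Rational(-1, 80)))) = Mul(Rational(-1, 2), Add(6, Rational(51, 80))) = Mul(Rational(-1, 2), Rational(531, 80)) = Rational(-531, 160))
Add(Add(Add(16117, 11555), -29388), Function('p')(Function('Q')(Function('E')(-2)))) = Add(Add(Add(16117, 11555), -29388), Rational(-531, 160)) = Add(Add(27672, -29388), Rational(-531, 160)) = Add(-1716, Rational(-531, 160)) = Rational(-275091, 160)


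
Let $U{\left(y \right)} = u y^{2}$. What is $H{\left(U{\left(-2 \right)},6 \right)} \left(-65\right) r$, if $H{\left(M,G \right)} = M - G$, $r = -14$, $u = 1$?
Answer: $-1820$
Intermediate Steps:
$U{\left(y \right)} = y^{2}$ ($U{\left(y \right)} = 1 y^{2} = y^{2}$)
$H{\left(U{\left(-2 \right)},6 \right)} \left(-65\right) r = \left(\left(-2\right)^{2} - 6\right) \left(-65\right) \left(-14\right) = \left(4 - 6\right) \left(-65\right) \left(-14\right) = \left(-2\right) \left(-65\right) \left(-14\right) = 130 \left(-14\right) = -1820$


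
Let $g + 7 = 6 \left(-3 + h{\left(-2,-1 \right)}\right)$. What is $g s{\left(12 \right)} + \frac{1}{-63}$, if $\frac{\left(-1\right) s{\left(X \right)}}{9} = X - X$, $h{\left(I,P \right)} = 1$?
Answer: $- \frac{1}{63} \approx -0.015873$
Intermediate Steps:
$s{\left(X \right)} = 0$ ($s{\left(X \right)} = - 9 \left(X - X\right) = \left(-9\right) 0 = 0$)
$g = -19$ ($g = -7 + 6 \left(-3 + 1\right) = -7 + 6 \left(-2\right) = -7 - 12 = -19$)
$g s{\left(12 \right)} + \frac{1}{-63} = \left(-19\right) 0 + \frac{1}{-63} = 0 - \frac{1}{63} = - \frac{1}{63}$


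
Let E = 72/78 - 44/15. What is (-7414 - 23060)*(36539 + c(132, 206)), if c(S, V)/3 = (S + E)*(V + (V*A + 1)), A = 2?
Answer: -550526431878/65 ≈ -8.4696e+9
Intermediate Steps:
E = -392/195 (E = 72*(1/78) - 44*1/15 = 12/13 - 44/15 = -392/195 ≈ -2.0103)
c(S, V) = 3*(1 + 3*V)*(-392/195 + S) (c(S, V) = 3*((S - 392/195)*(V + (V*2 + 1))) = 3*((-392/195 + S)*(V + (2*V + 1))) = 3*((-392/195 + S)*(V + (1 + 2*V))) = 3*((-392/195 + S)*(1 + 3*V)) = 3*((1 + 3*V)*(-392/195 + S)) = 3*(1 + 3*V)*(-392/195 + S))
(-7414 - 23060)*(36539 + c(132, 206)) = (-7414 - 23060)*(36539 + (-392/65 + 3*132 - 1176/65*206 + 9*132*206)) = -30474*(36539 + (-392/65 + 396 - 242256/65 + 244728)) = -30474*(36539 + 15690412/65) = -30474*18065447/65 = -550526431878/65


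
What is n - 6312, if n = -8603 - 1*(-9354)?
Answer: -5561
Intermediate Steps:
n = 751 (n = -8603 + 9354 = 751)
n - 6312 = 751 - 6312 = -5561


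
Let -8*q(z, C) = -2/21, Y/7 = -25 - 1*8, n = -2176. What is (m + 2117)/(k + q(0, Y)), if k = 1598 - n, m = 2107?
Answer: 354816/317017 ≈ 1.1192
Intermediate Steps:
Y = -231 (Y = 7*(-25 - 1*8) = 7*(-25 - 8) = 7*(-33) = -231)
q(z, C) = 1/84 (q(z, C) = -(-1)/(4*21) = -⅛*(-2/21) = 1/84)
k = 3774 (k = 1598 - 1*(-2176) = 1598 + 2176 = 3774)
(m + 2117)/(k + q(0, Y)) = (2107 + 2117)/(3774 + 1/84) = 4224/(317017/84) = 4224*(84/317017) = 354816/317017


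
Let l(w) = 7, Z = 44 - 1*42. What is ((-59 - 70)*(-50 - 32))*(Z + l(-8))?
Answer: 95202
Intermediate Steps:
Z = 2 (Z = 44 - 42 = 2)
((-59 - 70)*(-50 - 32))*(Z + l(-8)) = ((-59 - 70)*(-50 - 32))*(2 + 7) = -129*(-82)*9 = 10578*9 = 95202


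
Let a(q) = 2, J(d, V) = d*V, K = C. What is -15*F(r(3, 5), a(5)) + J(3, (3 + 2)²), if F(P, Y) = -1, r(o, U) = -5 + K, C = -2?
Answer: 90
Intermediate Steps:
K = -2
J(d, V) = V*d
r(o, U) = -7 (r(o, U) = -5 - 2 = -7)
-15*F(r(3, 5), a(5)) + J(3, (3 + 2)²) = -15*(-1) + (3 + 2)²*3 = 15 + 5²*3 = 15 + 25*3 = 15 + 75 = 90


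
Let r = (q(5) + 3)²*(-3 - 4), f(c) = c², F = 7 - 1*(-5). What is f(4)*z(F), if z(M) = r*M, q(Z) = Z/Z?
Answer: -21504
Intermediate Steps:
q(Z) = 1
F = 12 (F = 7 + 5 = 12)
r = -112 (r = (1 + 3)²*(-3 - 4) = 4²*(-7) = 16*(-7) = -112)
z(M) = -112*M
f(4)*z(F) = 4²*(-112*12) = 16*(-1344) = -21504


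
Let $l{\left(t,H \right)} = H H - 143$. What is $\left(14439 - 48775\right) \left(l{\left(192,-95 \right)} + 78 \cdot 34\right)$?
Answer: $-396031424$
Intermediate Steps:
$l{\left(t,H \right)} = -143 + H^{2}$ ($l{\left(t,H \right)} = H^{2} - 143 = -143 + H^{2}$)
$\left(14439 - 48775\right) \left(l{\left(192,-95 \right)} + 78 \cdot 34\right) = \left(14439 - 48775\right) \left(\left(-143 + \left(-95\right)^{2}\right) + 78 \cdot 34\right) = - 34336 \left(\left(-143 + 9025\right) + 2652\right) = - 34336 \left(8882 + 2652\right) = \left(-34336\right) 11534 = -396031424$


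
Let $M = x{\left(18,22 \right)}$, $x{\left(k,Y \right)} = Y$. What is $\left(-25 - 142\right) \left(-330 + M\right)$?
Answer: $51436$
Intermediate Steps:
$M = 22$
$\left(-25 - 142\right) \left(-330 + M\right) = \left(-25 - 142\right) \left(-330 + 22\right) = \left(-25 - 142\right) \left(-308\right) = \left(-167\right) \left(-308\right) = 51436$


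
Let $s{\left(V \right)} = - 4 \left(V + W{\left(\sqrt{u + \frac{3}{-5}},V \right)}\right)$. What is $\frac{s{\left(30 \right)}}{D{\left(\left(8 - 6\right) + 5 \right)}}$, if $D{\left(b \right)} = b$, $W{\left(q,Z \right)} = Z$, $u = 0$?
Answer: $- \frac{240}{7} \approx -34.286$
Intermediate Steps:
$s{\left(V \right)} = - 8 V$ ($s{\left(V \right)} = - 4 \left(V + V\right) = - 4 \cdot 2 V = - 8 V$)
$\frac{s{\left(30 \right)}}{D{\left(\left(8 - 6\right) + 5 \right)}} = \frac{\left(-8\right) 30}{\left(8 - 6\right) + 5} = - \frac{240}{2 + 5} = - \frac{240}{7}$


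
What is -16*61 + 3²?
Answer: -967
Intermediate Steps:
-16*61 + 3² = -976 + 9 = -967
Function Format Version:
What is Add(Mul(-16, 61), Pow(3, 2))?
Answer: -967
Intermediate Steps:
Add(Mul(-16, 61), Pow(3, 2)) = Add(-976, 9) = -967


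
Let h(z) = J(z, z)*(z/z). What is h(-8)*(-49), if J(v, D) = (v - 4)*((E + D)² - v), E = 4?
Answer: 14112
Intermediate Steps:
J(v, D) = (-4 + v)*((4 + D)² - v) (J(v, D) = (v - 4)*((4 + D)² - v) = (-4 + v)*((4 + D)² - v))
h(z) = -z² - 4*(4 + z)² + 4*z + z*(4 + z)² (h(z) = (-z² - 4*(4 + z)² + 4*z + z*(4 + z)²)*(z/z) = (-z² - 4*(4 + z)² + 4*z + z*(4 + z)²)*1 = -z² - 4*(4 + z)² + 4*z + z*(4 + z)²)
h(-8)*(-49) = (-64 + (-8)³ - 12*(-8) + 3*(-8)²)*(-49) = (-64 - 512 + 96 + 3*64)*(-49) = (-64 - 512 + 96 + 192)*(-49) = -288*(-49) = 14112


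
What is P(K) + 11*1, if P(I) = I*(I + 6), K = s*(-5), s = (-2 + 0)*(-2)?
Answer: 291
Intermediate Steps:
s = 4 (s = -2*(-2) = 4)
K = -20 (K = 4*(-5) = -20)
P(I) = I*(6 + I)
P(K) + 11*1 = -20*(6 - 20) + 11*1 = -20*(-14) + 11 = 280 + 11 = 291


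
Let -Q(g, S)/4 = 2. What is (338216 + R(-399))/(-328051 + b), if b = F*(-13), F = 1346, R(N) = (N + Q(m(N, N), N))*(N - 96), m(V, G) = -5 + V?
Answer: -539681/345549 ≈ -1.5618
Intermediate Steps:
Q(g, S) = -8 (Q(g, S) = -4*2 = -8)
R(N) = (-96 + N)*(-8 + N) (R(N) = (N - 8)*(N - 96) = (-8 + N)*(-96 + N) = (-96 + N)*(-8 + N))
b = -17498 (b = 1346*(-13) = -17498)
(338216 + R(-399))/(-328051 + b) = (338216 + (768 + (-399)² - 104*(-399)))/(-328051 - 17498) = (338216 + (768 + 159201 + 41496))/(-345549) = (338216 + 201465)*(-1/345549) = 539681*(-1/345549) = -539681/345549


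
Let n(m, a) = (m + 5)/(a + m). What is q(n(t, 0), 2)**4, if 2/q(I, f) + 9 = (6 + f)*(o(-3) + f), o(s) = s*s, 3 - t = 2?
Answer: 16/38950081 ≈ 4.1078e-7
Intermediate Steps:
t = 1 (t = 3 - 1*2 = 3 - 2 = 1)
o(s) = s**2
n(m, a) = (5 + m)/(a + m)
q(I, f) = 2/(-9 + (6 + f)*(9 + f)) (q(I, f) = 2/(-9 + (6 + f)*((-3)**2 + f)) = 2/(-9 + (6 + f)*(9 + f)))
q(n(t, 0), 2)**4 = (2/(45 + 2**2 + 15*2))**4 = (2/(45 + 4 + 30))**4 = (2/79)**4 = 16/38950081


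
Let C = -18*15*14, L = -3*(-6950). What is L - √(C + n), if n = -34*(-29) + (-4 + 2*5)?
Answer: 20850 - 2*I*√697 ≈ 20850.0 - 52.802*I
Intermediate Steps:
n = 992 (n = 986 + (-4 + 10) = 986 + 6 = 992)
L = 20850
C = -3780 (C = -270*14 = -3780)
L - √(C + n) = 20850 - √(-3780 + 992) = 20850 - √(-2788) = 20850 - 2*I*√697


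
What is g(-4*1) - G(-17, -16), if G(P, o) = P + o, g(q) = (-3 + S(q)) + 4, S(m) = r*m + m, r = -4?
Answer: 46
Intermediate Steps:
S(m) = -3*m (S(m) = -4*m + m = -3*m)
g(q) = 1 - 3*q (g(q) = (-3 - 3*q) + 4 = 1 - 3*q)
g(-4*1) - G(-17, -16) = (1 - (-12)) - (-17 - 16) = (1 - 3*(-4)) - 1*(-33) = (1 + 12) + 33 = 13 + 33 = 46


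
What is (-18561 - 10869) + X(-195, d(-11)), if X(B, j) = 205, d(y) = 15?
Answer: -29225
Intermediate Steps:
(-18561 - 10869) + X(-195, d(-11)) = (-18561 - 10869) + 205 = -29430 + 205 = -29225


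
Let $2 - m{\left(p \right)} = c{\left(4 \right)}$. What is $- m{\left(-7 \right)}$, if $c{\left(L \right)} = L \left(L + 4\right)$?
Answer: $30$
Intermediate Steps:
$c{\left(L \right)} = L \left(4 + L\right)$
$m{\left(p \right)} = -30$ ($m{\left(p \right)} = 2 - 4 \left(4 + 4\right) = 2 - 4 \cdot 8 = 2 - 32 = -30$)
$- m{\left(-7 \right)} = \left(-1\right) \left(-30\right) = 30$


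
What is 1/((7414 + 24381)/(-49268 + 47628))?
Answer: -328/6359 ≈ -0.051580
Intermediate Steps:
1/((7414 + 24381)/(-49268 + 47628)) = 1/(31795/(-1640)) = 1/(31795*(-1/1640)) = 1/(-6359/328) = -328/6359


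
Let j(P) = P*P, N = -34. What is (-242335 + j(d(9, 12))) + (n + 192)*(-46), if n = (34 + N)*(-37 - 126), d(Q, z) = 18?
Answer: -250843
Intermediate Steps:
j(P) = P**2
n = 0 (n = (34 - 34)*(-37 - 126) = 0*(-163) = 0)
(-242335 + j(d(9, 12))) + (n + 192)*(-46) = (-242335 + 18**2) + (0 + 192)*(-46) = (-242335 + 324) + 192*(-46) = -242011 - 8832 = -250843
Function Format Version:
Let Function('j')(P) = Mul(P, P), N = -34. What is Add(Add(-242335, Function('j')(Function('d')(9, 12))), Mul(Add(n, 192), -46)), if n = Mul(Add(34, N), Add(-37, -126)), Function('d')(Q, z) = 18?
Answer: -250843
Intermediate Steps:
Function('j')(P) = Pow(P, 2)
n = 0 (n = Mul(Add(34, -34), Add(-37, -126)) = Mul(0, -163) = 0)
Add(Add(-242335, Function('j')(Function('d')(9, 12))), Mul(Add(n, 192), -46)) = Add(Add(-242335, Pow(18, 2)), Mul(Add(0, 192), -46)) = Add(Add(-242335, 324), Mul(192, -46)) = Add(-242011, -8832) = -250843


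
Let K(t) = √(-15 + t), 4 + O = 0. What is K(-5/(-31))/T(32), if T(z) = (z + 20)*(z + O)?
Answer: I*√3565/22568 ≈ 0.0026457*I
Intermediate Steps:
O = -4 (O = -4 + 0 = -4)
T(z) = (-4 + z)*(20 + z) (T(z) = (z + 20)*(z - 4) = (20 + z)*(-4 + z) = (-4 + z)*(20 + z))
K(-5/(-31))/T(32) = √(-15 - 5/(-31))/(-80 + 32² + 16*32) = √(-15 - 5*(-1/31))/(-80 + 1024 + 512) = √(-15 + 5/31)/1456 = √(-460/31)*(1/1456) = (2*I*√3565/31)*(1/1456) = I*√3565/22568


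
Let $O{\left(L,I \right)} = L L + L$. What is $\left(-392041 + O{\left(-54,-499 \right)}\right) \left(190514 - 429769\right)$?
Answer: $93113021645$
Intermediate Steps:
$O{\left(L,I \right)} = L + L^{2}$ ($O{\left(L,I \right)} = L^{2} + L = L + L^{2}$)
$\left(-392041 + O{\left(-54,-499 \right)}\right) \left(190514 - 429769\right) = \left(-392041 - 54 \left(1 - 54\right)\right) \left(190514 - 429769\right) = \left(-392041 - -2862\right) \left(-239255\right) = \left(-392041 + 2862\right) \left(-239255\right) = \left(-389179\right) \left(-239255\right) = 93113021645$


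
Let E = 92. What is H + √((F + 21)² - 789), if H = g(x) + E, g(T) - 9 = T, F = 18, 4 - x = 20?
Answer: 85 + 2*√183 ≈ 112.06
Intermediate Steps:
x = -16 (x = 4 - 1*20 = 4 - 20 = -16)
g(T) = 9 + T
H = 85 (H = (9 - 16) + 92 = -7 + 92 = 85)
H + √((F + 21)² - 789) = 85 + √((18 + 21)² - 789) = 85 + √(39² - 789) = 85 + √(1521 - 789) = 85 + √732 = 85 + 2*√183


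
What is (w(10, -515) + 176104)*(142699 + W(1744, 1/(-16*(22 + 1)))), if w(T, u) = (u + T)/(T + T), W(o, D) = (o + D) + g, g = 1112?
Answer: 37726096991285/1472 ≈ 2.5629e+10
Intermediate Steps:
W(o, D) = 1112 + D + o (W(o, D) = (o + D) + 1112 = (D + o) + 1112 = 1112 + D + o)
w(T, u) = (T + u)/(2*T) (w(T, u) = (T + u)/((2*T)) = (T + u)*(1/(2*T)) = (T + u)/(2*T))
(w(10, -515) + 176104)*(142699 + W(1744, 1/(-16*(22 + 1)))) = ((½)*(10 - 515)/10 + 176104)*(142699 + (1112 + 1/(-16*(22 + 1)) + 1744)) = ((½)*(⅒)*(-505) + 176104)*(142699 + (1112 + 1/(-16*23) + 1744)) = (-101/4 + 176104)*(142699 + (1112 + 1/(-368) + 1744)) = 704315*(142699 + (1112 - 1/368 + 1744))/4 = 704315*(142699 + 1051007/368)/4 = (704315/4)*(53564239/368) = 37726096991285/1472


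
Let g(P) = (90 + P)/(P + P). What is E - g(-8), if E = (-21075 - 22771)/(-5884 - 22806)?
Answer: 763529/114760 ≈ 6.6533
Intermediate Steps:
E = 21923/14345 (E = -43846/(-28690) = -43846*(-1/28690) = 21923/14345 ≈ 1.5283)
g(P) = (90 + P)/(2*P) (g(P) = (90 + P)/((2*P)) = (90 + P)*(1/(2*P)) = (90 + P)/(2*P))
E - g(-8) = 21923/14345 - (90 - 8)/(2*(-8)) = 21923/14345 - (-1)*82/(2*8) = 21923/14345 - 1*(-41/8) = 21923/14345 + 41/8 = 763529/114760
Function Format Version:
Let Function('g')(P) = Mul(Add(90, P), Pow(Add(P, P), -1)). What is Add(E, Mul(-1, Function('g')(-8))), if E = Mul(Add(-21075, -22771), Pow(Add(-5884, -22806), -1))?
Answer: Rational(763529, 114760) ≈ 6.6533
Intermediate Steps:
E = Rational(21923, 14345) (E = Mul(-43846, Pow(-28690, -1)) = Mul(-43846, Rational(-1, 28690)) = Rational(21923, 14345) ≈ 1.5283)
Function('g')(P) = Mul(Rational(1, 2), Pow(P, -1), Add(90, P)) (Function('g')(P) = Mul(Add(90, P), Pow(Mul(2, P), -1)) = Mul(Add(90, P), Mul(Rational(1, 2), Pow(P, -1))) = Mul(Rational(1, 2), Pow(P, -1), Add(90, P)))
Add(E, Mul(-1, Function('g')(-8))) = Add(Rational(21923, 14345), Mul(-1, Mul(Rational(1, 2), Pow(-8, -1), Add(90, -8)))) = Add(Rational(21923, 14345), Mul(-1, Mul(Rational(1, 2), Rational(-1, 8), 82))) = Add(Rational(21923, 14345), Mul(-1, Rational(-41, 8))) = Add(Rational(21923, 14345), Rational(41, 8)) = Rational(763529, 114760)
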